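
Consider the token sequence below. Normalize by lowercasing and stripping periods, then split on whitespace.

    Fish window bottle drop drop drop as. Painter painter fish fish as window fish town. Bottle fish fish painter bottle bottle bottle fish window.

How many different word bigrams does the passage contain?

24 tokens → 23 bigram windows in total.
Repeated bigrams (each contributes count−1 duplicates):
  bottle bottle: 2
  bottle fish: 2
  drop drop: 2
  fish fish: 2
  fish window: 2
5 duplicate windows → 23 − 5 = 18 distinct.

18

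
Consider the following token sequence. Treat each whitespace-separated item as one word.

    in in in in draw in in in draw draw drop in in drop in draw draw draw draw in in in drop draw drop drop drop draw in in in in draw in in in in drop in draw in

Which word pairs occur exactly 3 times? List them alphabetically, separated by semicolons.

Bigram counts meeting the condition (exactly 3 times):
  drop in: 3
  in drop: 3

drop in; in drop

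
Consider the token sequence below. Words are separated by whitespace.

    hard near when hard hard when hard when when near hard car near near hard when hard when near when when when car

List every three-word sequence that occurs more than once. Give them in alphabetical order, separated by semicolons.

Trigram counts meeting the condition (more than once):
  hard when hard: 2
  when hard when: 2

hard when hard; when hard when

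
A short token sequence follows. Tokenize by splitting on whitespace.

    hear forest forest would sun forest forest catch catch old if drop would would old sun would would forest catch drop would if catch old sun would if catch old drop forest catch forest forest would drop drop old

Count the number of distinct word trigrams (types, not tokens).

39 tokens → 37 trigram windows in total.
Repeated trigrams (each contributes count−1 duplicates):
  forest forest would: 2
  if catch old: 2
  old sun would: 2
  would if catch: 2
4 duplicate windows → 37 − 4 = 33 distinct.

33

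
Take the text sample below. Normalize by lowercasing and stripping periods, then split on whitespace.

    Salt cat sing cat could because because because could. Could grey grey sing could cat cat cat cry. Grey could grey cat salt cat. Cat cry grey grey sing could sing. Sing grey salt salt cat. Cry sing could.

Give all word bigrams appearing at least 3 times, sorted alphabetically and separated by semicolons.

Bigram counts meeting the condition (at least 3 times):
  cat cat: 3
  cat cry: 3
  salt cat: 3
  sing could: 3

cat cat; cat cry; salt cat; sing could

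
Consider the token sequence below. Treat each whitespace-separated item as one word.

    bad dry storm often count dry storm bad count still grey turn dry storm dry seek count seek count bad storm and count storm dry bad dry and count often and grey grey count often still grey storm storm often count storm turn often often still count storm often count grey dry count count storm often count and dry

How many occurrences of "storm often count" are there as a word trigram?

4

Scanning the 57 overlapping trigram windows for "storm often count":
  position 3–5: storm often count
  position 39–41: storm often count
  position 48–50: storm often count
  position 55–57: storm often count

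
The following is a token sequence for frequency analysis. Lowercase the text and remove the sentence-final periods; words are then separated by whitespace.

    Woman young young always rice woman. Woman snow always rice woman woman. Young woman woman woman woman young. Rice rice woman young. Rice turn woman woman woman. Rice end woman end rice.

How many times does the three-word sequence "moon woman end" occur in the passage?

0

Scanning the 30 overlapping trigram windows for "moon woman end":
  (none found)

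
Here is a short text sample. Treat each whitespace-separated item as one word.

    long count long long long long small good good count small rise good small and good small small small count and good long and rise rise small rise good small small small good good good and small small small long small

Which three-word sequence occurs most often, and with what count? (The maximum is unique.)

"small small small", 3 times

Trigram frequencies (highest first):
  small small small: 3
  long long long: 2
  small good good: 2
  small rise good: 2
  rise good small: 2
  good small small: 2
  … (26 more, each ≤ 1)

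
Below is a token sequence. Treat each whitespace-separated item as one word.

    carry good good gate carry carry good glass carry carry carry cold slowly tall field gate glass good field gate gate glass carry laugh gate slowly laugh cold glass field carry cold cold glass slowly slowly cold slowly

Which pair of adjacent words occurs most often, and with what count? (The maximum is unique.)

Bigram frequencies (highest first):
  carry carry: 3
  carry good: 2
  glass carry: 2
  carry cold: 2
  cold slowly: 2
  field gate: 2
  … (22 more, each ≤ 2)

"carry carry", 3 times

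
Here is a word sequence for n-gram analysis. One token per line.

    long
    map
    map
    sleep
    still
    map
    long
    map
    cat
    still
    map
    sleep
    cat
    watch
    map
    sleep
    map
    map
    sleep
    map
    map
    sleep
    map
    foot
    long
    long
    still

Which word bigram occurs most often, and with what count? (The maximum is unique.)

"map sleep", 5 times

Bigram frequencies (highest first):
  map sleep: 5
  map map: 3
  sleep map: 3
  long map: 2
  still map: 2
  sleep still: 1
  … (10 more, each ≤ 1)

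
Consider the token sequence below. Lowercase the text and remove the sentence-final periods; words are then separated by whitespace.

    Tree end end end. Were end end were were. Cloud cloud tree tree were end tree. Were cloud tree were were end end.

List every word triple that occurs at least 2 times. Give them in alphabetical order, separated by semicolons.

Trigram counts meeting the condition (at least 2 times):
  end end were: 2
  were end end: 2

end end were; were end end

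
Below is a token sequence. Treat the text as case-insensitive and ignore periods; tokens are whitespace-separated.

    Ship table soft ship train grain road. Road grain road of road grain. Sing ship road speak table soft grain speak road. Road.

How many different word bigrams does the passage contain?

18

23 tokens → 22 bigram windows in total.
Repeated bigrams (each contributes count−1 duplicates):
  grain road: 2
  road grain: 2
  road road: 2
  table soft: 2
4 duplicate windows → 22 − 4 = 18 distinct.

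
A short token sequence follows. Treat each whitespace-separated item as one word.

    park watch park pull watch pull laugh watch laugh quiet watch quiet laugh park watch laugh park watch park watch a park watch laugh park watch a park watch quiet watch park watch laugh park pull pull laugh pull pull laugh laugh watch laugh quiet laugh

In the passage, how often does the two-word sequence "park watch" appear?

8

Scanning the 45 overlapping bigram windows for "park watch":
  position 1–2: park watch
  position 14–15: park watch
  position 17–18: park watch
  position 19–20: park watch
  position 22–23: park watch
  position 25–26: park watch
  position 28–29: park watch
  position 32–33: park watch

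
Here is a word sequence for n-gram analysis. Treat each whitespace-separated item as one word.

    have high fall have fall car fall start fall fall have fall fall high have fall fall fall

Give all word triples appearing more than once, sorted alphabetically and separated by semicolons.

fall have fall; have fall fall

Trigram counts meeting the condition (more than once):
  fall have fall: 2
  have fall fall: 2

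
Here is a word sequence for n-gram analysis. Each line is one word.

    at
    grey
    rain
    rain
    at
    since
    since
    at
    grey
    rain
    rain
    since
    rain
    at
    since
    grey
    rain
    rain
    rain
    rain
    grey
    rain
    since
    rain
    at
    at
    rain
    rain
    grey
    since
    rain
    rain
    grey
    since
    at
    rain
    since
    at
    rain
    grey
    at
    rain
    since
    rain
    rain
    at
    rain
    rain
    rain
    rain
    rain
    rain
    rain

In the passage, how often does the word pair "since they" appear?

0

Scanning the 52 overlapping bigram windows for "since they":
  (none found)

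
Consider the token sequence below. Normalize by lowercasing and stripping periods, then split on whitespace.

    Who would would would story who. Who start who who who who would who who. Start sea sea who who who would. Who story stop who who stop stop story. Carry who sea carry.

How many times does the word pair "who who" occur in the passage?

Scanning the 33 overlapping bigram windows for "who who":
  position 6–7: who who
  position 9–10: who who
  position 10–11: who who
  position 11–12: who who
  position 14–15: who who
  position 19–20: who who
  position 20–21: who who
  position 26–27: who who

8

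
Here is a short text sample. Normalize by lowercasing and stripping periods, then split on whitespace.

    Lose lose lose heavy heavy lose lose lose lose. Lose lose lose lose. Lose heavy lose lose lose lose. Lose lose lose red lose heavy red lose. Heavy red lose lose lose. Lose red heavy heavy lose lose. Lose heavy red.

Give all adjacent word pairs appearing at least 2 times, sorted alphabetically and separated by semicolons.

heavy heavy; heavy lose; heavy red; lose heavy; lose lose; lose red; red lose

Bigram counts meeting the condition (at least 2 times):
  heavy heavy: 2
  heavy lose: 3
  heavy red: 3
  lose heavy: 5
  lose lose: 21
  lose red: 2
  red lose: 3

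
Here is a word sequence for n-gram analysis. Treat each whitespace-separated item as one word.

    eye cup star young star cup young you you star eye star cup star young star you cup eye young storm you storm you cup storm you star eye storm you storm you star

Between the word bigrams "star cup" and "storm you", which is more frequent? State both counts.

"storm you" (5 vs 2)

"star cup": 2 occurrences
"storm you": 5 occurrences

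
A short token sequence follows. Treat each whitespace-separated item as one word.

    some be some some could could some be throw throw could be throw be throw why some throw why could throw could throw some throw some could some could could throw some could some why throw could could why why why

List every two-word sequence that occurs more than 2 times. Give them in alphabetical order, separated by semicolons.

Bigram counts meeting the condition (more than 2 times):
  be throw: 3
  could could: 3
  could some: 3
  could throw: 3
  some could: 4
  throw could: 3
  throw some: 3

be throw; could could; could some; could throw; some could; throw could; throw some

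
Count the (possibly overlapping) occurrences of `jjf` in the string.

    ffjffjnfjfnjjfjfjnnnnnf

1

Sliding a length-3 window over the 23 characters (21 positions):
  position 12–14: jjf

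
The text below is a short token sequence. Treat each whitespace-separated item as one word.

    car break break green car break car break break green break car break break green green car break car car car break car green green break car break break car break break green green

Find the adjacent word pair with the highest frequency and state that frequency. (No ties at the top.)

"car break", 8 times

Bigram frequencies (highest first):
  car break: 8
  break car: 6
  break break: 5
  break green: 4
  green green: 3
  green car: 2
  … (3 more, each ≤ 2)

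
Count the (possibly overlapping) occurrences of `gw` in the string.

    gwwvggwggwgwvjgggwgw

Sliding a length-2 window over the 20 characters (19 positions):
  position 1–2: gw
  position 6–7: gw
  position 9–10: gw
  position 11–12: gw
  position 17–18: gw
  position 19–20: gw

6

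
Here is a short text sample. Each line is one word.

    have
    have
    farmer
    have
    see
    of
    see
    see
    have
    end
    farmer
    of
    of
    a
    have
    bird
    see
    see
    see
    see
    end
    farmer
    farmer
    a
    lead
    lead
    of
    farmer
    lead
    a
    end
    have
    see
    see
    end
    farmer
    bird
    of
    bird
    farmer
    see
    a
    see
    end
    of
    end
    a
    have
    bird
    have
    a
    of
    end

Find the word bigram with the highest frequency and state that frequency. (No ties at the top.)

"see see", 5 times

Bigram frequencies (highest first):
  see see: 5
  end farmer: 3
  see end: 3
  have see: 2
  a have: 2
  have bird: 2
  … (34 more, each ≤ 2)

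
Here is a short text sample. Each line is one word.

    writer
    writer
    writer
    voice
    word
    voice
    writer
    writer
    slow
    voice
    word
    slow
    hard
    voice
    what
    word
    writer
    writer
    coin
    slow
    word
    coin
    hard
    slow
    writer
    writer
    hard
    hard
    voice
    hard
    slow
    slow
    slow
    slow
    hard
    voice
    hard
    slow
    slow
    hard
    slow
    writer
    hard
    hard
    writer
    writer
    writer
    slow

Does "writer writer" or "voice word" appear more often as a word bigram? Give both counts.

"writer writer": 7 occurrences
"voice word": 2 occurrences

"writer writer" (7 vs 2)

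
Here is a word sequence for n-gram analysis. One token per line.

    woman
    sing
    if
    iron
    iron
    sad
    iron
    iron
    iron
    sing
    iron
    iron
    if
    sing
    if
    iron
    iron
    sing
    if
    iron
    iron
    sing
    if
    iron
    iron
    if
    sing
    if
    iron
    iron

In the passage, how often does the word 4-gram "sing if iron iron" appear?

5

Scanning the 27 overlapping 4-gram windows for "sing if iron iron":
  position 2–5: sing if iron iron
  position 14–17: sing if iron iron
  position 18–21: sing if iron iron
  position 22–25: sing if iron iron
  position 27–30: sing if iron iron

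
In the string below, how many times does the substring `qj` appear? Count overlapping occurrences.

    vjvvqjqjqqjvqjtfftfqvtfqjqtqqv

Sliding a length-2 window over the 30 characters (29 positions):
  position 5–6: qj
  position 7–8: qj
  position 10–11: qj
  position 13–14: qj
  position 24–25: qj

5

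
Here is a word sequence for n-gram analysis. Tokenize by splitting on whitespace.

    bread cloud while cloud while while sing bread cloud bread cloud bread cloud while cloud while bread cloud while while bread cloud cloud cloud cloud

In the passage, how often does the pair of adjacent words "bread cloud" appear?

Scanning the 24 overlapping bigram windows for "bread cloud":
  position 1–2: bread cloud
  position 8–9: bread cloud
  position 10–11: bread cloud
  position 12–13: bread cloud
  position 17–18: bread cloud
  position 21–22: bread cloud

6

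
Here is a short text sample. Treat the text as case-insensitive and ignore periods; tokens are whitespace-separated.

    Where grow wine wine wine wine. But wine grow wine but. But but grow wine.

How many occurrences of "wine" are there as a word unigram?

Scanning the 15 tokens for "wine":
  position 3: wine
  position 4: wine
  position 5: wine
  position 6: wine
  position 8: wine
  position 10: wine
  position 15: wine

7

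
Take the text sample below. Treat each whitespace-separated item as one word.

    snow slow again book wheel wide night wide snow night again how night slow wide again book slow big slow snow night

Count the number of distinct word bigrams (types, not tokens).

22 tokens → 21 bigram windows in total.
Repeated bigrams (each contributes count−1 duplicates):
  again book: 2
  snow night: 2
2 duplicate windows → 21 − 2 = 19 distinct.

19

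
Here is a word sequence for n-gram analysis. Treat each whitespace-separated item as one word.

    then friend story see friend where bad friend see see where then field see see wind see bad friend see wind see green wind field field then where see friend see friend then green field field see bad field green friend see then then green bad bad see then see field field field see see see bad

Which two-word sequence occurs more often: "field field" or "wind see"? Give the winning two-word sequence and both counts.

"field field": 4 occurrences
"wind see": 2 occurrences

"field field" (4 vs 2)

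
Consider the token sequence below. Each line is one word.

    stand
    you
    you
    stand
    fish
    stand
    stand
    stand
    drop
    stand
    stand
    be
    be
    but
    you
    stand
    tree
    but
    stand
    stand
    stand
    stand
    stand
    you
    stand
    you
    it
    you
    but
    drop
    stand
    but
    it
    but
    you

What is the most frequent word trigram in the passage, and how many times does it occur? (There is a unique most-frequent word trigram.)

Trigram frequencies (highest first):
  stand stand stand: 4
  stand you you: 1
  you you stand: 1
  you stand fish: 1
  stand fish stand: 1
  fish stand stand: 1
  … (24 more, each ≤ 1)

"stand stand stand", 4 times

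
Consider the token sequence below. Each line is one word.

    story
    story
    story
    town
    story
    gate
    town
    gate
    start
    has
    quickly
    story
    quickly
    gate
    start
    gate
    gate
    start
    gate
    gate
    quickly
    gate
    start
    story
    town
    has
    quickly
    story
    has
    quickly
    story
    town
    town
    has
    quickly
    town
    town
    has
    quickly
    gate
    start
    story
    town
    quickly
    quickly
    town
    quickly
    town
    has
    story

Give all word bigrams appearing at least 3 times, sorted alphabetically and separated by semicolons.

gate start; has quickly; quickly gate; quickly story; quickly town; story town; town has

Bigram counts meeting the condition (at least 3 times):
  gate start: 5
  has quickly: 5
  quickly gate: 3
  quickly story: 3
  quickly town: 3
  story town: 4
  town has: 4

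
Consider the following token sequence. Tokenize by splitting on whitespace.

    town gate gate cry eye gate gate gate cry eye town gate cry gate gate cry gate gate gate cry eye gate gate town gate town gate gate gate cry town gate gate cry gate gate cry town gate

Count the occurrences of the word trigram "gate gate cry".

Scanning the 37 overlapping trigram windows for "gate gate cry":
  position 2–4: gate gate cry
  position 7–9: gate gate cry
  position 14–16: gate gate cry
  position 18–20: gate gate cry
  position 28–30: gate gate cry
  position 32–34: gate gate cry
  position 35–37: gate gate cry

7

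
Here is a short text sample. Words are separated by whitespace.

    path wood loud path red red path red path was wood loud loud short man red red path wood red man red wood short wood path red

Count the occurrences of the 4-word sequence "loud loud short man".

1

Scanning the 24 overlapping 4-gram windows for "loud loud short man":
  position 12–15: loud loud short man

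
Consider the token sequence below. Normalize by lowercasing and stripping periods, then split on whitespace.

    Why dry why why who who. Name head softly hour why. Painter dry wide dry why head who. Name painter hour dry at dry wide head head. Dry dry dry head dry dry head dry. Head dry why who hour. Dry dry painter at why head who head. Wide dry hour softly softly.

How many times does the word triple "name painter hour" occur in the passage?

Scanning the 51 overlapping trigram windows for "name painter hour":
  position 19–21: name painter hour

1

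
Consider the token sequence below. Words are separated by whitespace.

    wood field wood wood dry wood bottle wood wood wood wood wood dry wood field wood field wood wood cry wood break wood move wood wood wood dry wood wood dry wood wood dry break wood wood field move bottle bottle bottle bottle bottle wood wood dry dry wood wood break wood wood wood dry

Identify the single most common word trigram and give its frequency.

Trigram frequencies (highest first):
  wood wood dry: 7
  wood wood wood: 5
  wood dry wood: 4
  wood field wood: 3
  dry wood wood: 3
  bottle bottle bottle: 3
  … (24 more, each ≤ 2)

"wood wood dry", 7 times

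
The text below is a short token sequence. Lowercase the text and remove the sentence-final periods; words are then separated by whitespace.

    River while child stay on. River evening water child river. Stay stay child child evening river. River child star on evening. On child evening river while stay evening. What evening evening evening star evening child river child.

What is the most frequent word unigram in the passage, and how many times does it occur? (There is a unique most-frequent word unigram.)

Unigram frequencies (highest first):
  evening: 9
  child: 8
  river: 7
  stay: 4
  on: 3
  while: 2
  … (3 more, each ≤ 2)

"evening", 9 times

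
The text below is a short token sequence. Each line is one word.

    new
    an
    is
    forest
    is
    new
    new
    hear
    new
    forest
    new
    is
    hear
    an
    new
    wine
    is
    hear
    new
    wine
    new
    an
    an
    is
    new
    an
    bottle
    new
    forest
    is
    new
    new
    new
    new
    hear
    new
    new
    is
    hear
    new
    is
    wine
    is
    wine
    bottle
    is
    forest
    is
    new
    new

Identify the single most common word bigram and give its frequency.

Bigram frequencies (highest first):
  new new: 6
  is new: 4
  hear new: 4
  new an: 3
  forest is: 3
  new is: 3
  … (17 more, each ≤ 3)

"new new", 6 times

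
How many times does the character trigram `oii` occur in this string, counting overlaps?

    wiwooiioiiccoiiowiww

Sliding a length-3 window over the 20 characters (18 positions):
  position 5–7: oii
  position 8–10: oii
  position 13–15: oii

3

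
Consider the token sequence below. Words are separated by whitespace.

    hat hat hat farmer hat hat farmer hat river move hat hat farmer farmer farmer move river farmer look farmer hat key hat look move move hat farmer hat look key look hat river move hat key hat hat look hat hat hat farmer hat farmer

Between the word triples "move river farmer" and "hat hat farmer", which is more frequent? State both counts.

"move river farmer": 1 occurrence
"hat hat farmer": 4 occurrences

"hat hat farmer" (4 vs 1)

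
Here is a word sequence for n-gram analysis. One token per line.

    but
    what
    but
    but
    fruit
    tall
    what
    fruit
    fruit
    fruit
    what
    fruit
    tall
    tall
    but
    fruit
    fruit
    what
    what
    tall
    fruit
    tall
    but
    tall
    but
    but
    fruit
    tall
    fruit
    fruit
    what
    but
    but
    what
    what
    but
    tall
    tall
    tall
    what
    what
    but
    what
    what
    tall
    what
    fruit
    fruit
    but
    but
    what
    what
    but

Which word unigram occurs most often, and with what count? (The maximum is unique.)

Unigram frequencies (highest first):
  what: 15
  but: 14
  fruit: 13
  tall: 11

"what", 15 times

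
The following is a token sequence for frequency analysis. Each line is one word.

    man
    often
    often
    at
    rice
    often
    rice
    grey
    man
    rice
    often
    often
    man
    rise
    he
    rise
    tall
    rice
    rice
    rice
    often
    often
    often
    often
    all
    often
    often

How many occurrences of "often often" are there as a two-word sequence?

6

Scanning the 26 overlapping bigram windows for "often often":
  position 2–3: often often
  position 11–12: often often
  position 21–22: often often
  position 22–23: often often
  position 23–24: often often
  position 26–27: often often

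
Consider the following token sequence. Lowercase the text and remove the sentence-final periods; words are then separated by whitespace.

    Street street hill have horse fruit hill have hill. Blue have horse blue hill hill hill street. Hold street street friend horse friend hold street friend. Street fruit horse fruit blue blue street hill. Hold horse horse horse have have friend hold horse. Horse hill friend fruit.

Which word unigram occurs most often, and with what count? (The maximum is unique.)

"horse", 9 times

Unigram frequencies (highest first):
  horse: 9
  street: 8
  hill: 8
  have: 5
  friend: 5
  fruit: 4
  … (2 more, each ≤ 4)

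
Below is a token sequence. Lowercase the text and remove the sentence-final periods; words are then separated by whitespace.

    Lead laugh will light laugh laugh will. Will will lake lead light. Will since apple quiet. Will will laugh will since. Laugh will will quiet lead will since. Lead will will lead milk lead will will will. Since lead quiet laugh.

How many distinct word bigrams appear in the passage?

41 tokens → 40 bigram windows in total.
Repeated bigrams (each contributes count−1 duplicates):
  will will: 7
  laugh will: 4
  will since: 4
  lead will: 3
  since lead: 2
15 duplicate windows → 40 − 15 = 25 distinct.

25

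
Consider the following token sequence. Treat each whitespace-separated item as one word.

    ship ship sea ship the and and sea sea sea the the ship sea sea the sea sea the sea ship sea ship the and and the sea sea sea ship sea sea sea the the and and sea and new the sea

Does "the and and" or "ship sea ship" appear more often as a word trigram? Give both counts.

"the and and" (3 vs 2)

"the and and": 3 occurrences
"ship sea ship": 2 occurrences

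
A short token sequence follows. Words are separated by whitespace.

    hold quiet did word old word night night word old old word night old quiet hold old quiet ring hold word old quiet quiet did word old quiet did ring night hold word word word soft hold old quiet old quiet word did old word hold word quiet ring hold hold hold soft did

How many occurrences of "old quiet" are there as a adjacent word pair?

6

Scanning the 53 overlapping bigram windows for "old quiet":
  position 14–15: old quiet
  position 17–18: old quiet
  position 22–23: old quiet
  position 27–28: old quiet
  position 38–39: old quiet
  position 40–41: old quiet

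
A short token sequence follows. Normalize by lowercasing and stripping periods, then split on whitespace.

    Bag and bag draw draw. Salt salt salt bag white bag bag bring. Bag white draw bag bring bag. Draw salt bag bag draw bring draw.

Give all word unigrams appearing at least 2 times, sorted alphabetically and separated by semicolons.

Unigram counts meeting the condition (at least 2 times):
  bag: 10
  bring: 3
  draw: 6
  salt: 4
  white: 2

bag; bring; draw; salt; white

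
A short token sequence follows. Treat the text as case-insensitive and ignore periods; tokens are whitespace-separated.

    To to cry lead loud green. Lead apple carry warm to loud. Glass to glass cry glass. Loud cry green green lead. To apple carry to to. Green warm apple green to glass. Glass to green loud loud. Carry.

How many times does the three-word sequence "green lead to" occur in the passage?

Scanning the 37 overlapping trigram windows for "green lead to":
  position 21–23: green lead to

1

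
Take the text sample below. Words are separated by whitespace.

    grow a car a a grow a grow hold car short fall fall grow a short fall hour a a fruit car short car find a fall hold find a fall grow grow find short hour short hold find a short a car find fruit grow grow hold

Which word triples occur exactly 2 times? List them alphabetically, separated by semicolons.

Trigram counts meeting the condition (exactly 2 times):
  find a fall: 2
  hold find a: 2

find a fall; hold find a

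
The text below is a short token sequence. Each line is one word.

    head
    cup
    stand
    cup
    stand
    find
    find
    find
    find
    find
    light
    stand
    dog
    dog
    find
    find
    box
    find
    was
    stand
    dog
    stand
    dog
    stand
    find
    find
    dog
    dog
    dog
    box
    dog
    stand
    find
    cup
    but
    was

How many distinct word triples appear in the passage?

29

36 tokens → 34 trigram windows in total.
Repeated trigrams (each contributes count−1 duplicates):
  find find find: 3
  dog stand find: 2
  stand dog stand: 2
  stand find find: 2
5 duplicate windows → 34 − 5 = 29 distinct.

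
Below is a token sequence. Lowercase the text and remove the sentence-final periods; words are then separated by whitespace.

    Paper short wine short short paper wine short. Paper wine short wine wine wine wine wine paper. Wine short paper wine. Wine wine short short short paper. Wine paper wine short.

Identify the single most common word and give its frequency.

"wine", 14 times

Unigram frequencies (highest first):
  wine: 14
  short: 10
  paper: 7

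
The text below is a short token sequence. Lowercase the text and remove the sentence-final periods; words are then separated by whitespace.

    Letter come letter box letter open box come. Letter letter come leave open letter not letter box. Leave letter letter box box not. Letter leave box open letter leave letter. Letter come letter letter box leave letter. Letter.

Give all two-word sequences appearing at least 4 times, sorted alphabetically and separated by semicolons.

letter box; letter letter

Bigram counts meeting the condition (at least 4 times):
  letter box: 4
  letter letter: 5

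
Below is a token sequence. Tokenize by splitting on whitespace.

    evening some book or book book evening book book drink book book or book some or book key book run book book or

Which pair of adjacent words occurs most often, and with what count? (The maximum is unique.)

"book book", 4 times

Bigram frequencies (highest first):
  book book: 4
  book or: 3
  or book: 3
  evening some: 1
  some book: 1
  book evening: 1
  … (9 more, each ≤ 1)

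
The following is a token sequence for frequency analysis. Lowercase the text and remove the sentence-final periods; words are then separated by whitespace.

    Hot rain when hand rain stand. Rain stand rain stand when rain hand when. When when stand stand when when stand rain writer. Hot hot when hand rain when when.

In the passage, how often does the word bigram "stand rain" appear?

Scanning the 29 overlapping bigram windows for "stand rain":
  position 6–7: stand rain
  position 8–9: stand rain
  position 21–22: stand rain

3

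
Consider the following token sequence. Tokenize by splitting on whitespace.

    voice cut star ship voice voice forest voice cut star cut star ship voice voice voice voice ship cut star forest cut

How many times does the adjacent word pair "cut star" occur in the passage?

4

Scanning the 21 overlapping bigram windows for "cut star":
  position 2–3: cut star
  position 9–10: cut star
  position 11–12: cut star
  position 19–20: cut star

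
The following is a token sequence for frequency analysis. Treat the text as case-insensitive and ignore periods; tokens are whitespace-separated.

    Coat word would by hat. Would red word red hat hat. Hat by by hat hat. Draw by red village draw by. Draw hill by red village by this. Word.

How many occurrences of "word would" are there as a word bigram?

1

Scanning the 29 overlapping bigram windows for "word would":
  position 2–3: word would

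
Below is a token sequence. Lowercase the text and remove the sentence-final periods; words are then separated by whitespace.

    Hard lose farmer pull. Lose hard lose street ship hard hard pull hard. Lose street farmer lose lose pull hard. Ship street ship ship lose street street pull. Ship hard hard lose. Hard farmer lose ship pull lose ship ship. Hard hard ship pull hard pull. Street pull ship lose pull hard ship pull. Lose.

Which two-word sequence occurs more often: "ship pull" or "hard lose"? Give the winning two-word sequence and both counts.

"ship pull": 3 occurrences
"hard lose": 4 occurrences

"hard lose" (4 vs 3)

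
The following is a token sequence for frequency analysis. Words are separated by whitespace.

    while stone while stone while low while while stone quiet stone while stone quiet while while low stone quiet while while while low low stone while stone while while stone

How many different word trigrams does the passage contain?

19

30 tokens → 28 trigram windows in total.
Repeated trigrams (each contributes count−1 duplicates):
  stone while stone: 3
  while stone while: 3
  quiet while while: 2
  stone quiet while: 2
  while stone quiet: 2
  while while low: 2
  while while stone: 2
9 duplicate windows → 28 − 9 = 19 distinct.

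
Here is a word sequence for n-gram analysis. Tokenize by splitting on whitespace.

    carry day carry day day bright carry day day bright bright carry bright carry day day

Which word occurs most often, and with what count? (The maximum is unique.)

Unigram frequencies (highest first):
  day: 7
  carry: 5
  bright: 4

"day", 7 times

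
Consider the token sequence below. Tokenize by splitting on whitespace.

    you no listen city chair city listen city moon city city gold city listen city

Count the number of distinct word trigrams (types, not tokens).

15 tokens → 13 trigram windows in total.
Repeated trigrams (each contributes count−1 duplicates):
  city listen city: 2
1 duplicate windows → 13 − 1 = 12 distinct.

12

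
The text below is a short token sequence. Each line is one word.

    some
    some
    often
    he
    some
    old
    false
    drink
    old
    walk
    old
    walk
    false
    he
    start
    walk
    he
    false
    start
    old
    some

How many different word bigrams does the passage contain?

21 tokens → 20 bigram windows in total.
Repeated bigrams (each contributes count−1 duplicates):
  old walk: 2
1 duplicate windows → 20 − 1 = 19 distinct.

19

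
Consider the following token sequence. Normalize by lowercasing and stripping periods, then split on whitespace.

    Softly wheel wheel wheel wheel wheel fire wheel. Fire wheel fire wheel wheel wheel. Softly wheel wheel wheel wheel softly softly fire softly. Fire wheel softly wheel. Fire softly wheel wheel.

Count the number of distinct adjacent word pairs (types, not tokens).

8

31 tokens → 30 bigram windows in total.
Repeated bigrams (each contributes count−1 duplicates):
  wheel wheel: 10
  fire wheel: 4
  softly wheel: 4
  wheel fire: 4
  wheel softly: 3
  fire softly: 2
  softly fire: 2
22 duplicate windows → 30 − 22 = 8 distinct.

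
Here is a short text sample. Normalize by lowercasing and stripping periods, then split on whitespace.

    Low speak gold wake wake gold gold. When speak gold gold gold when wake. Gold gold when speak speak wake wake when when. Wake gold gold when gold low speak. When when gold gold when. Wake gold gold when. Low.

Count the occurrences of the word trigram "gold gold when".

Scanning the 38 overlapping trigram windows for "gold gold when":
  position 6–8: gold gold when
  position 11–13: gold gold when
  position 15–17: gold gold when
  position 25–27: gold gold when
  position 33–35: gold gold when
  position 37–39: gold gold when

6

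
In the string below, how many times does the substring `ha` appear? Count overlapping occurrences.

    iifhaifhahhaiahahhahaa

Sliding a length-2 window over the 22 characters (21 positions):
  position 4–5: ha
  position 8–9: ha
  position 11–12: ha
  position 15–16: ha
  position 18–19: ha
  position 20–21: ha

6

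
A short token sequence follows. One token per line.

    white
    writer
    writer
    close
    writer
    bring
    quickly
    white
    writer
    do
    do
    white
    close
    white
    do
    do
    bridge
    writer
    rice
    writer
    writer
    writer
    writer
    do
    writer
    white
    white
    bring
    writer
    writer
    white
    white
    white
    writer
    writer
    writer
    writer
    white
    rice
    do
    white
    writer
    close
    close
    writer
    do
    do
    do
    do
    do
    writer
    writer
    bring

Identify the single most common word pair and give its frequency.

"writer writer", 9 times

Bigram frequencies (highest first):
  writer writer: 9
  do do: 6
  white writer: 4
  writer do: 3
  writer white: 3
  white white: 3
  … (19 more, each ≤ 2)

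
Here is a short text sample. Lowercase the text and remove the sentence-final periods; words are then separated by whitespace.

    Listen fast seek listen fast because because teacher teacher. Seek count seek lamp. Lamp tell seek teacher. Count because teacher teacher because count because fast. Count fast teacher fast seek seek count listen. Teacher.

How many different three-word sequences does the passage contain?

34 tokens → 32 trigram windows in total.
Repeated trigrams (each contributes count−1 duplicates):
  because teacher teacher: 2
1 duplicate windows → 32 − 1 = 31 distinct.

31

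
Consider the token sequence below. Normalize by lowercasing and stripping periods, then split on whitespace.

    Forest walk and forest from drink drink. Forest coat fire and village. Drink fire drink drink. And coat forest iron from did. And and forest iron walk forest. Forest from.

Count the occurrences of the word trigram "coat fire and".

Scanning the 28 overlapping trigram windows for "coat fire and":
  position 9–11: coat fire and

1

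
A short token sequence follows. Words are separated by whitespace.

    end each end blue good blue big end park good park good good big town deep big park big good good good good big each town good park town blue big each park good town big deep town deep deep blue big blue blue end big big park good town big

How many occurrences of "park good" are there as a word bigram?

Scanning the 50 overlapping bigram windows for "park good":
  position 9–10: park good
  position 11–12: park good
  position 33–34: park good
  position 48–49: park good

4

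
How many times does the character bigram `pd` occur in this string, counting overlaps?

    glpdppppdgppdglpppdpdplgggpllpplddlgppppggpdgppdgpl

7

Sliding a length-2 window over the 51 characters (50 positions):
  position 3–4: pd
  position 8–9: pd
  position 12–13: pd
  position 18–19: pd
  position 20–21: pd
  position 43–44: pd
  position 47–48: pd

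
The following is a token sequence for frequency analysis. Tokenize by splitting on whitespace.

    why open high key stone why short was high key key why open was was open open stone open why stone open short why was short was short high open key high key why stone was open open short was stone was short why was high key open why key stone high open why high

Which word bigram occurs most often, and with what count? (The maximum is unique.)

"high key", 4 times

Bigram frequencies (highest first):
  high key: 4
  short was: 3
  open why: 3
  was short: 3
  why open: 2
  key stone: 2
  … (26 more, each ≤ 2)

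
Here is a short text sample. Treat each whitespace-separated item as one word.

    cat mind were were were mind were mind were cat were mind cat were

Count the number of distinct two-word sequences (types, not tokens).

14 tokens → 13 bigram windows in total.
Repeated bigrams (each contributes count−1 duplicates):
  mind were: 3
  were mind: 3
  cat were: 2
  were were: 2
6 duplicate windows → 13 − 6 = 7 distinct.

7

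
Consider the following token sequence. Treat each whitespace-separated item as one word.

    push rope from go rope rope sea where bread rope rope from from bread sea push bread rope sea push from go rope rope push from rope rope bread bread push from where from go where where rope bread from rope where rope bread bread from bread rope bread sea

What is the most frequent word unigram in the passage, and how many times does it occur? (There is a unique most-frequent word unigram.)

"rope", 14 times

Unigram frequencies (highest first):
  rope: 14
  bread: 10
  from: 9
  push: 5
  where: 5
  sea: 4
  … (1 more, each ≤ 3)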